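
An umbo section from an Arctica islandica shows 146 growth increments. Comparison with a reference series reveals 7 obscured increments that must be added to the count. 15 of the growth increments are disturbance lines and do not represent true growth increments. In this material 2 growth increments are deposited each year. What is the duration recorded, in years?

Adjusted count: 146 − 15 + 7 = 138 growth increments.
Dividing by 2 growth increments per year: 138 / 2 = 69 years.

69 yr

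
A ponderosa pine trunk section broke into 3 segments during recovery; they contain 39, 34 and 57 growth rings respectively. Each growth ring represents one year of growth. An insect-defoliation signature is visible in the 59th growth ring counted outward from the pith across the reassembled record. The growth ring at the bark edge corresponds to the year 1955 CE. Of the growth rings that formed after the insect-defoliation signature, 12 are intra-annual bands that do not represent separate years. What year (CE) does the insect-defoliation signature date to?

1896 CE

Total growth rings = 39 + 34 + 57 = 130.
Between growth ring 59 and the bark edge there are 130 − 59 = 71 growth rings.
Removing the 12 false growth rings leaves 71 − 12 = 59 true growth rings beyond the insect-defoliation signature.
Counting back 59 years from 1955 CE places the insect-defoliation signature in 1955 − 59 = 1896 CE.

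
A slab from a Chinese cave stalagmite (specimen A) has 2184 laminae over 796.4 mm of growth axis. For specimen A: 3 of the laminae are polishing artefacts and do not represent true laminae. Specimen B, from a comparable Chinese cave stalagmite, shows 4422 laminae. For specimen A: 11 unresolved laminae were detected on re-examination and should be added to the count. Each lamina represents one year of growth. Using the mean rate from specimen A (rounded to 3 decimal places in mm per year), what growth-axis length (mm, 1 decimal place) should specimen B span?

1605.2 mm

Specimen A: correcting the raw count gives 2184 − 3 + 11 = 2192 true laminae.
A: 796.4 mm over 2192 years gives 796.4 / 2192 ≈ 0.363 mm per year.
For B, 0.363 mm/year × 4422 years = 1605.2 mm.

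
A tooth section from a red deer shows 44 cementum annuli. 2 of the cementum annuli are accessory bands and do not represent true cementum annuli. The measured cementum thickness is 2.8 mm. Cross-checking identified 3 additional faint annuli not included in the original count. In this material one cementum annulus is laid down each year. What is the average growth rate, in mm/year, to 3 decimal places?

0.062 mm/year

Adjusted count: 44 − 2 + 3 = 45 cementum annuli.
Extension rate ≈ 2.8 / 45 = 0.062 mm/year.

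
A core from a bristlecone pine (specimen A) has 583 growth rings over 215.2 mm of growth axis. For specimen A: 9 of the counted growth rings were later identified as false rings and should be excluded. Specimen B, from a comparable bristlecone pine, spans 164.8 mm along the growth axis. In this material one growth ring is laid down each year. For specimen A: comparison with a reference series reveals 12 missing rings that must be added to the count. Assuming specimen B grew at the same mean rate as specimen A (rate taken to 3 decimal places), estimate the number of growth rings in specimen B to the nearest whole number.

449 growth rings

Specimen A: true growth ring count = 583 − 9 + 12 = 586.
A: 215.2 mm over 586 years gives 215.2 / 586 ≈ 0.367 mm/yr.
For B, 164.8 / 0.367 = 449.05 years ≈ 449 growth rings.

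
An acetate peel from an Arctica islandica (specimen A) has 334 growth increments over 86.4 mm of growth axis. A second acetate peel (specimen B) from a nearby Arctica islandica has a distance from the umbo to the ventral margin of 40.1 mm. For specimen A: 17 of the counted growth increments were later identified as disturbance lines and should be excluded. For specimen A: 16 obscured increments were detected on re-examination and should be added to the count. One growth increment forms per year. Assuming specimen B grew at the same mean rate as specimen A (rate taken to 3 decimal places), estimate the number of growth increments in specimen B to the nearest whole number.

Specimen A: after corrections the count is 334 − 17 + 16 = 333 growth increments.
A: 86.4 mm over 333 years gives 86.4 / 333 ≈ 0.259 mm/yr.
B spans 40.1 / 0.259 = 154.83 years ≈ 155 growth increments.

155 growth increments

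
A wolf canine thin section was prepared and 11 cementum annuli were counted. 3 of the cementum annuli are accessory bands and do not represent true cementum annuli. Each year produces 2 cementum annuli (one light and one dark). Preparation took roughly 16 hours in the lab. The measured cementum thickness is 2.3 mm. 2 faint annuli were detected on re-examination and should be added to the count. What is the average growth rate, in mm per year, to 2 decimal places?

0.46 mm per year

Correcting the raw count gives 11 − 3 + 2 = 10 true cementum annuli.
With 2 cementum annuli per year, 10 / 2 = 5 years.
Extension rate ≈ 2.3 / 5 = 0.46 mm per year.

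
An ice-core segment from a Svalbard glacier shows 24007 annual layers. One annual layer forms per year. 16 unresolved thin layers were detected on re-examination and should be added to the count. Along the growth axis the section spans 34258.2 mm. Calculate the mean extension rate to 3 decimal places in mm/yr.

1.426 mm/yr

Correcting the raw count gives 24007 + 16 = 24023 true annual layers.
Mean rate = 34258.2 mm / 24023 years ≈ 1.426 mm/yr.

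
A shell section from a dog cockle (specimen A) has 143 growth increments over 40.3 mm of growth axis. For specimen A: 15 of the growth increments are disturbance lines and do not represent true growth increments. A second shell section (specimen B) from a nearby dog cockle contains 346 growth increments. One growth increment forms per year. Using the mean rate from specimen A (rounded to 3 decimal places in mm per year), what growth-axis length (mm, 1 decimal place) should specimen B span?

Specimen A: correcting the raw count gives 143 − 15 = 128 true growth increments.
A: 40.3 mm over 128 years gives 40.3 / 128 ≈ 0.315 mm per year.
For B, 0.315 mm/year × 346 years = 109.0 mm.

109.0 mm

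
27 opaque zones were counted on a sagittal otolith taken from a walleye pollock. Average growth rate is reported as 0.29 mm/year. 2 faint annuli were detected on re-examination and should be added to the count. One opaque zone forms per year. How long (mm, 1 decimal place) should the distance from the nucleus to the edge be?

True opaque zone count = 27 + 2 = 29.
29 years at 0.29 mm/year gives 0.29 × 29 = 8.4 mm.

8.4 mm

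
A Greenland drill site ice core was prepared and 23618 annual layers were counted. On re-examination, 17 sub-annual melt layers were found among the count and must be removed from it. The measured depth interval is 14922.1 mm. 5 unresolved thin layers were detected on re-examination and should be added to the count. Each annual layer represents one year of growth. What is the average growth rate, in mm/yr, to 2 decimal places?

0.63 mm/yr

After corrections the count is 23618 − 17 + 5 = 23606 annual layers.
Mean rate = 14922.1 mm / 23606 years ≈ 0.63 mm/yr.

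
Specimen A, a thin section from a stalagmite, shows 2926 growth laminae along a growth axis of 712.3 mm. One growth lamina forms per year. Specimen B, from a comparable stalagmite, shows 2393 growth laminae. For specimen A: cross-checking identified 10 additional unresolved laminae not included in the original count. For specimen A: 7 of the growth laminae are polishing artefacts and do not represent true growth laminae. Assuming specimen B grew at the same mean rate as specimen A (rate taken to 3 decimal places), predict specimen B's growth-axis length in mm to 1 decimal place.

Specimen A: adjusted count: 2926 − 7 + 10 = 2929 growth laminae.
A: Mean rate = 712.3 mm / 2929 years ≈ 0.243 mm per year.
For B, 0.243 mm/year × 2393 years = 581.5 mm.

581.5 mm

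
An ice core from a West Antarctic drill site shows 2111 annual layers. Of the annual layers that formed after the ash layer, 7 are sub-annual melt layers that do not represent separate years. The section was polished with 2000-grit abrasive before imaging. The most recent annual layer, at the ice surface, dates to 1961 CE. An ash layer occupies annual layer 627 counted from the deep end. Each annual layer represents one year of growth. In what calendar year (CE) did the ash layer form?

484 CE

2111 − 627 = 1484 annual layers lie beyond the ash layer toward the ice surface.
1484 − 7 false = 1477 true annual layers after the ash layer.
The annual layer at the ice surface is 1961 CE, so the ash layer dates to 1961 − 1477 = 484 CE.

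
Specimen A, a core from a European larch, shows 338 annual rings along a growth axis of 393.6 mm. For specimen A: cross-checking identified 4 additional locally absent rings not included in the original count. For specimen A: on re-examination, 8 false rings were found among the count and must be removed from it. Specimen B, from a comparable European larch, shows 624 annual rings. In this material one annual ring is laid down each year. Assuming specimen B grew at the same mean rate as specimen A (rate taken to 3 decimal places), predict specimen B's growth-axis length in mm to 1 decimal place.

735.1 mm

Specimen A: true annual ring count = 338 − 8 + 4 = 334.
A: Mean rate = 393.6 mm / 334 years ≈ 1.178 mm per year.
For B, 1.178 mm/year × 624 years = 735.1 mm.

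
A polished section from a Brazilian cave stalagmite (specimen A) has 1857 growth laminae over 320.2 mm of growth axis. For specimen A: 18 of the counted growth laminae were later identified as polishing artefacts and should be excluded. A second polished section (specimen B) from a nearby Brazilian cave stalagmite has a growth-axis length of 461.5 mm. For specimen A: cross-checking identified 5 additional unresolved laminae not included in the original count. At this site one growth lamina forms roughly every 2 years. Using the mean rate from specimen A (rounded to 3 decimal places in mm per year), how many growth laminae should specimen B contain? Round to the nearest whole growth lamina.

Specimen A: correcting the raw count gives 1857 − 18 + 5 = 1844 true growth laminae.
Specimen A: at 2 years per growth lamina, 1844 × 2 = 3688 years.
A: Extension rate ≈ 320.2 / 3688 = 0.087 mm per year.
Specimen B: 461.5 mm / 0.087 mm per year = 5304.60 years; at 2 years per growth lamina that is 5304.60 / 2 ≈ 2652 growth laminae.

2652 growth laminae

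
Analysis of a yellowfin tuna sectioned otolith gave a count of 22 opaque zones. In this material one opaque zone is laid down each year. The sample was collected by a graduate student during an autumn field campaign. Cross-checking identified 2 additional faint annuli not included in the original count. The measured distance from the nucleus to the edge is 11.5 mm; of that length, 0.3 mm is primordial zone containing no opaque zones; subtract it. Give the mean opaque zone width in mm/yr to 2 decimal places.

0.47 mm/yr

True opaque zone count = 22 + 2 = 24.
The growth record spans 11.5 − 0.3 = 11.2 mm.
Extension rate ≈ 11.2 / 24 = 0.47 mm/yr.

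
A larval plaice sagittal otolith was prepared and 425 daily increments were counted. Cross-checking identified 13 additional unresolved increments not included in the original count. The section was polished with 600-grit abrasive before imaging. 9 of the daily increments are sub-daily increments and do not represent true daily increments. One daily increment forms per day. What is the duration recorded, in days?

True daily increment count = 425 − 9 + 13 = 429.
At one daily increment per day, that is 429 days.

429 days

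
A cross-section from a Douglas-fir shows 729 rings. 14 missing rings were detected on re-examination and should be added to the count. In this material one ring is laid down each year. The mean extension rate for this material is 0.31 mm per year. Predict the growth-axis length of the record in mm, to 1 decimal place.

230.3 mm

True ring count = 729 + 14 = 743.
743 years at 0.31 mm/year gives 0.31 × 743 = 230.3 mm.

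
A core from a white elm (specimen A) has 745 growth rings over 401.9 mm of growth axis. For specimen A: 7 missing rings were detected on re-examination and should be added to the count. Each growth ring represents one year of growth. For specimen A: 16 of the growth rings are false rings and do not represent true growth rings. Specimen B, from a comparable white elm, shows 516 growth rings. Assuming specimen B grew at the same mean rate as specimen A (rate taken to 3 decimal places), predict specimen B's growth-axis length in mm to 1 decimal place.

281.7 mm

Specimen A: after corrections the count is 745 − 16 + 7 = 736 growth rings.
A: Extension rate ≈ 401.9 / 736 = 0.546 mm per year.
Length of B = 0.546 × 516 = 281.7 mm.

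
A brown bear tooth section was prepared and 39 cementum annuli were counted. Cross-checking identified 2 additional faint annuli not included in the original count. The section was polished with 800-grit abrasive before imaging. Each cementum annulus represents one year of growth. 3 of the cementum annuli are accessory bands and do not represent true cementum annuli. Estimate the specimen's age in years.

38 yr

Correcting the raw count gives 39 − 3 + 2 = 38 true cementum annuli.
At one cementum annulus per year, that is 38 years.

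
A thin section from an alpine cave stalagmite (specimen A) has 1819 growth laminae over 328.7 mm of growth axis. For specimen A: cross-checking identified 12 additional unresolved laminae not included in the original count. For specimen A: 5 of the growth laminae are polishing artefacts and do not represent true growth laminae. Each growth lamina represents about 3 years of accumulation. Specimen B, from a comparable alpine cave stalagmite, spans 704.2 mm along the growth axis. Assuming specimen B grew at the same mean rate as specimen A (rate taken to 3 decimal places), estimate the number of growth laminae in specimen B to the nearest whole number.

3912 growth laminae

Specimen A: adjusted count: 1819 − 5 + 12 = 1826 growth laminae.
Specimen A: multiplying by 3 years per growth lamina: 1826 × 3 = 5478 years.
A: Extension rate ≈ 328.7 / 5478 = 0.060 mm/yr.
Specimen B: 704.2 mm / 0.060 mm per year = 11736.67 years; at 3 years per growth lamina that is 11736.67 / 3 ≈ 3912 growth laminae.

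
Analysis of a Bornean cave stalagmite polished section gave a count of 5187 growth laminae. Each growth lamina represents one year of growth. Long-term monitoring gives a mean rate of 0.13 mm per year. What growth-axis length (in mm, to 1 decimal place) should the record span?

5187 years of growth are recorded.
5187 years at 0.13 mm/year gives 0.13 × 5187 = 674.3 mm.

674.3 mm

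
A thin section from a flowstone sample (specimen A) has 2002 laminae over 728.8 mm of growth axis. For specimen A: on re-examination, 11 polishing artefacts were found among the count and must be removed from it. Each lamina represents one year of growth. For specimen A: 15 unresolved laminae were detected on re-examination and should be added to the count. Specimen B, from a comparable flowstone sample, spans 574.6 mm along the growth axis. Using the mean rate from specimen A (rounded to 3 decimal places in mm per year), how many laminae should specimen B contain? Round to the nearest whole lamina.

1583 laminae

Specimen A: correcting the raw count gives 2002 − 11 + 15 = 2006 true laminae.
A: Extension rate ≈ 728.8 / 2006 = 0.363 mm per year.
Specimen B: 574.6 mm / 0.363 mm per year = 1582.92 years ≈ 1583 laminae.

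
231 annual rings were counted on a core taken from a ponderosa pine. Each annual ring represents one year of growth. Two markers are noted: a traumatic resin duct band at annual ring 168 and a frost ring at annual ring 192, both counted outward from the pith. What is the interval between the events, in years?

24 yr

The two markers are separated by 192 − 168 = 24 annual rings.
That is 24 years at one annual ring per year.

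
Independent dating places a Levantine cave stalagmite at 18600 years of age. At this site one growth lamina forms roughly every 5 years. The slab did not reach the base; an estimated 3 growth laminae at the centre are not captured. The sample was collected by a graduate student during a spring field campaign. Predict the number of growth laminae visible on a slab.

One growth lamina every 5 years means 18600 / 5 = 3720 growth laminae.
3720 − 3 missed = 3717 growth laminae expected in the prepared section.

3717 growth laminae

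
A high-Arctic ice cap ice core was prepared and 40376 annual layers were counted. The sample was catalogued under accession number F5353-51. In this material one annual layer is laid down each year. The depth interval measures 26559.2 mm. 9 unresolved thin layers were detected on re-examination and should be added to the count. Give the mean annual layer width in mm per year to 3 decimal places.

0.658 mm per year

Adjusted count: 40376 + 9 = 40385 annual layers.
26559.2 mm over 40385 years gives 26559.2 / 40385 ≈ 0.658 mm per year.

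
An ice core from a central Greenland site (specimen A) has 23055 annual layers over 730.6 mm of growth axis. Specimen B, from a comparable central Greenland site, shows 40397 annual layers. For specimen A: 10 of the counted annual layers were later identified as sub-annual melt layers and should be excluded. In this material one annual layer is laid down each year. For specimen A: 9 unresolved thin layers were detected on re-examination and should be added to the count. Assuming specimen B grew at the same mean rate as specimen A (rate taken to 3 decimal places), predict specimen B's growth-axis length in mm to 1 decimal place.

Specimen A: after corrections the count is 23055 − 10 + 9 = 23054 annual layers.
A: 730.6 mm over 23054 years gives 730.6 / 23054 ≈ 0.032 mm/year.
B's length ≈ 0.032 × 40397 = 1292.7 mm.

1292.7 mm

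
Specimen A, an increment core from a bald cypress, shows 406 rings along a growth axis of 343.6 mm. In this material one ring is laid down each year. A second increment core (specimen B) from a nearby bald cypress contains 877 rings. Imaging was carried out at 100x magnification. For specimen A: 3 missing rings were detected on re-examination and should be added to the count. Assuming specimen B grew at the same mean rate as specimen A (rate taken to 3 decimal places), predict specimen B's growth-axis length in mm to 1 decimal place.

736.7 mm

Specimen A: adjusted count: 406 + 3 = 409 rings.
A: 343.6 mm over 409 years gives 343.6 / 409 ≈ 0.840 mm per year.
For B, 0.840 mm/year × 877 years = 736.7 mm.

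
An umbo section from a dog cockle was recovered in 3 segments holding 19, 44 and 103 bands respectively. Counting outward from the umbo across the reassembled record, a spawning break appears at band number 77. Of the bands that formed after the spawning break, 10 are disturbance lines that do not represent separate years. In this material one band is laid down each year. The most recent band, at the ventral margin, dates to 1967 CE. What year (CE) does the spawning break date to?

1888 CE

Total bands = 19 + 44 + 103 = 166.
Between band 77 and the ventral margin there are 166 − 77 = 89 bands.
Excluding 10 false bands: 89 − 10 = 79.
1967 − 79 = 1888 CE.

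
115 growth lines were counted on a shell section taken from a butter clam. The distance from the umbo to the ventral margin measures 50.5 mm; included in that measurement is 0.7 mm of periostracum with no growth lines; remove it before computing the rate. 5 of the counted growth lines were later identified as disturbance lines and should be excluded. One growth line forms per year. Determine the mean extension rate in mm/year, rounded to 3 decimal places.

After corrections the count is 115 − 5 = 110 growth lines.
The growth record spans 50.5 − 0.7 = 49.8 mm.
49.8 mm over 110 years gives 49.8 / 110 ≈ 0.453 mm/year.

0.453 mm/year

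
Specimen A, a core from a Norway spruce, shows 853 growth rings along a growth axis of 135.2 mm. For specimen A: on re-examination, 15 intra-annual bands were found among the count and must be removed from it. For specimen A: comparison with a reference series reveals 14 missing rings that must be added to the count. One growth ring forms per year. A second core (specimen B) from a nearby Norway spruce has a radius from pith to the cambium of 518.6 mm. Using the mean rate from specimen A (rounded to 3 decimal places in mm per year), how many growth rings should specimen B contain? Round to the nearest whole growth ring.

3262 growth rings

Specimen A: correcting the raw count gives 853 − 15 + 14 = 852 true growth rings.
A: Extension rate ≈ 135.2 / 852 = 0.159 mm per year.
Specimen B: 518.6 mm / 0.159 mm per year = 3261.64 years ≈ 3262 growth rings.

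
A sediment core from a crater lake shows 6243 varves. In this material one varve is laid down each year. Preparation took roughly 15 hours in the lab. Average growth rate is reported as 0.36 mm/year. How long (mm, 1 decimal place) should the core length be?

6243 years of growth are recorded.
Length ≈ 0.36 × 6243 = 2247.5 mm.

2247.5 mm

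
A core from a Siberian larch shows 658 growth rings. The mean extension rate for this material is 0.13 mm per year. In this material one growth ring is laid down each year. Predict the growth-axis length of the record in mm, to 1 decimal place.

85.5 mm

The record spans 658 years at 0.13 mm per year.
Length ≈ 0.13 × 658 = 85.5 mm.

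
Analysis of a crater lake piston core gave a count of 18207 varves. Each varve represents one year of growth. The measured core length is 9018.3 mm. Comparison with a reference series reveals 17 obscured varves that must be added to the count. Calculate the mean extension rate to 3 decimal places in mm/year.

0.495 mm/year

Adjusted count: 18207 + 17 = 18224 varves.
Mean rate = 9018.3 mm / 18224 years ≈ 0.495 mm/year.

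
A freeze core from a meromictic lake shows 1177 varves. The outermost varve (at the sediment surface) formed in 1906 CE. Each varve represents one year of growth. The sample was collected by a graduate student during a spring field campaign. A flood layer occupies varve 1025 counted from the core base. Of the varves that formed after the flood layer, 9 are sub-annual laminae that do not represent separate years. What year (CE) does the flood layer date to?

1763 CE

The flood layer sits at varve 1025 from the core base, so 1177 − 1025 = 152 varves formed after it.
152 − 9 false = 143 true varves after the flood layer.
Counting back 143 years from 1906 CE places the flood layer in 1906 − 143 = 1763 CE.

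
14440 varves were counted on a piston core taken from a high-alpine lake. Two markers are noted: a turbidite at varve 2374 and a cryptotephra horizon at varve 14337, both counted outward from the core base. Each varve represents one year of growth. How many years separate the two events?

11963 years

Separation: 14337 − 2374 = 11963 varves.
One varve per year makes the interval 11963 years.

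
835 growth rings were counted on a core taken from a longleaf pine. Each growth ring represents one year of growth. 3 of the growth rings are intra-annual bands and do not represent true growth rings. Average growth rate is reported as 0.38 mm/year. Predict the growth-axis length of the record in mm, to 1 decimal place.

Adjusted count: 835 − 3 = 832 growth rings.
832 years at 0.38 mm/year gives 0.38 × 832 = 316.2 mm.

316.2 mm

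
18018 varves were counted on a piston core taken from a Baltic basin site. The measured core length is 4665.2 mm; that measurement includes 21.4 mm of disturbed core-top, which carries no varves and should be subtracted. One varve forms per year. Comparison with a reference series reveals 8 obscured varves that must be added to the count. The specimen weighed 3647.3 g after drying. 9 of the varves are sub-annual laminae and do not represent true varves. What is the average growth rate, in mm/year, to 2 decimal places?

0.26 mm/year

True varve count = 18018 − 9 + 8 = 18017.
The growth record spans 4665.2 − 21.4 = 4643.8 mm.
Mean rate = 4643.8 mm / 18017 years ≈ 0.26 mm/year.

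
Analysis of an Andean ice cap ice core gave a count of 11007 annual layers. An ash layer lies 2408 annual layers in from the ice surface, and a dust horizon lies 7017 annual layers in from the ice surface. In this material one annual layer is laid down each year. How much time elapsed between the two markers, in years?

7017 − 2408 = 4609 annual layers lie between the two events.
That is 4609 years at one annual layer per year.

4609 years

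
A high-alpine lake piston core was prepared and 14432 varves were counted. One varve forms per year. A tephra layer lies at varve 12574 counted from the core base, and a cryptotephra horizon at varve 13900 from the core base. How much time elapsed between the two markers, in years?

1326 years

13900 − 12574 = 1326 varves lie between the two events.
That is 1326 years at one varve per year.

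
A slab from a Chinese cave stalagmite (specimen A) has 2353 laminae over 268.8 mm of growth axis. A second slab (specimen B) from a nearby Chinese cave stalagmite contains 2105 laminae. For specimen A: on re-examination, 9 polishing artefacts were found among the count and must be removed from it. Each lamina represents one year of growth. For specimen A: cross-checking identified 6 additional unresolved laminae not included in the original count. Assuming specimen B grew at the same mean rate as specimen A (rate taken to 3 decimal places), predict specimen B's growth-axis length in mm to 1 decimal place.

Specimen A: after corrections the count is 2353 − 9 + 6 = 2350 laminae.
A: Mean rate = 268.8 mm / 2350 years ≈ 0.114 mm/year.
Length of B = 0.114 × 2105 = 240.0 mm.

240.0 mm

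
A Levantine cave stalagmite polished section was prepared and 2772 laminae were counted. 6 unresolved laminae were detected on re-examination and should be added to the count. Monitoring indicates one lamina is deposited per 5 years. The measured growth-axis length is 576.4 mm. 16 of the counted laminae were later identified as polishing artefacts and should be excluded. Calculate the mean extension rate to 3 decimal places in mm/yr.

After corrections the count is 2772 − 16 + 6 = 2762 laminae.
2762 laminae at 5 years each span 2762 × 5 = 13810 years.
576.4 mm over 13810 years gives 576.4 / 13810 ≈ 0.042 mm/yr.

0.042 mm/yr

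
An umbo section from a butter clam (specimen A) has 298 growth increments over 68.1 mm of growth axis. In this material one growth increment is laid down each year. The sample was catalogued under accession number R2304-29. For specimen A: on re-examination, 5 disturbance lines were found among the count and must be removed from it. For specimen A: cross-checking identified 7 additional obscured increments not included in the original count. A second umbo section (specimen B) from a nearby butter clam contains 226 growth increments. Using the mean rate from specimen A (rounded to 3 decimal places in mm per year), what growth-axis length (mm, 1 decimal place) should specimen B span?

51.3 mm

Specimen A: adjusted count: 298 − 5 + 7 = 300 growth increments.
A: Mean rate = 68.1 mm / 300 years ≈ 0.227 mm/yr.
For B, 0.227 mm/year × 226 years = 51.3 mm.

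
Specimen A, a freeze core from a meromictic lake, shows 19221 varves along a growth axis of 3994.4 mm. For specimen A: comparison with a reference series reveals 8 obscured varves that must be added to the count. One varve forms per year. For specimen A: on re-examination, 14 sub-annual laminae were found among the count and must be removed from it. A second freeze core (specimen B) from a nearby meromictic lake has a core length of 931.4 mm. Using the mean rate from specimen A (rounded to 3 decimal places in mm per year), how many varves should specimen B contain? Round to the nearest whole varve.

Specimen A: after corrections the count is 19221 − 14 + 8 = 19215 varves.
A: 3994.4 mm over 19215 years gives 3994.4 / 19215 ≈ 0.208 mm/yr.
Specimen B: 931.4 mm / 0.208 mm per year = 4477.88 years ≈ 4478 varves.

4478 varves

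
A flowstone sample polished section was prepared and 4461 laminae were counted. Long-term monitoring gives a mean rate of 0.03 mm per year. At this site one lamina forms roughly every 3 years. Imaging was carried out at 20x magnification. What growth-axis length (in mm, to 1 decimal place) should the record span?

401.5 mm

At 3 years per lamina, 4461 × 3 = 13383 years.
Length ≈ 0.03 × 13383 = 401.5 mm.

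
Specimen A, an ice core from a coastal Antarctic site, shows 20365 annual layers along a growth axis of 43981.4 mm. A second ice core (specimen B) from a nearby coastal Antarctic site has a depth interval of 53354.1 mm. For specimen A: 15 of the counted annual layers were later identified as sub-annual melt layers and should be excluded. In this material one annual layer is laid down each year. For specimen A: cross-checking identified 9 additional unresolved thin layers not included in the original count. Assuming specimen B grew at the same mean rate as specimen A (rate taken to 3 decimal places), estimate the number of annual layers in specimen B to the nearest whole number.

24701 annual layers

Specimen A: after corrections the count is 20365 − 15 + 9 = 20359 annual layers.
A: 43981.4 mm over 20359 years gives 43981.4 / 20359 ≈ 2.160 mm/yr.
For B, 53354.1 / 2.160 = 24700.97 years ≈ 24701 annual layers.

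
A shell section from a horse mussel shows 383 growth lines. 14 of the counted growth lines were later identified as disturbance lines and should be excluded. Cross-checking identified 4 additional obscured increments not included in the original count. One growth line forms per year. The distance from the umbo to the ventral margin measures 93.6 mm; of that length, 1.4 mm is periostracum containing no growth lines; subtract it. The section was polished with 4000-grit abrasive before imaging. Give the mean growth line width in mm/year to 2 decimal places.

After corrections the count is 383 − 14 + 4 = 373 growth lines.
The growth record spans 93.6 − 1.4 = 92.2 mm.
Extension rate ≈ 92.2 / 373 = 0.25 mm/year.

0.25 mm/year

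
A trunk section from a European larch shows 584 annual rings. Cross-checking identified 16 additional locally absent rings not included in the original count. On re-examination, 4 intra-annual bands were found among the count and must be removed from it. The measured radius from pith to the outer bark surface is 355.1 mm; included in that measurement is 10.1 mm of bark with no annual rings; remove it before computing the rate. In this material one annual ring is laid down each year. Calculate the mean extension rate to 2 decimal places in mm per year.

0.58 mm per year

Correcting the raw count gives 584 − 4 + 16 = 596 true annual rings.
The growth record spans 355.1 − 10.1 = 345.0 mm.
Extension rate ≈ 345.0 / 596 = 0.58 mm per year.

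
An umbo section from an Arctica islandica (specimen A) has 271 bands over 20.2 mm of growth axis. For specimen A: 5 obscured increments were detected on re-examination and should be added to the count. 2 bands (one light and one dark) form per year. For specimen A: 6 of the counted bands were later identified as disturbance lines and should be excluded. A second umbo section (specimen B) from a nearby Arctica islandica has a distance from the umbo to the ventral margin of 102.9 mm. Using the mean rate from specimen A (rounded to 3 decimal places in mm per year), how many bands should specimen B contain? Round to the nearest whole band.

Specimen A: correcting the raw count gives 271 − 6 + 5 = 270 true bands.
Specimen A: dividing by 2 bands per year: 270 / 2 = 135 years.
A: Extension rate ≈ 20.2 / 135 = 0.150 mm/yr.
Specimen B: 102.9 mm / 0.150 mm per year = 686.00 years; at 2 bands per year that is 686.00 × 2 ≈ 1372 bands.

1372 bands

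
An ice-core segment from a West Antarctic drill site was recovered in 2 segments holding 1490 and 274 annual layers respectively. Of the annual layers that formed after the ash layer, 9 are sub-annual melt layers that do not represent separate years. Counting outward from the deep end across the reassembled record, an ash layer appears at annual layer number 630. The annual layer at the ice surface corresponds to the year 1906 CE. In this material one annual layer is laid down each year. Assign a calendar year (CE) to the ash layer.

Total annual layers = 1490 + 274 = 1764.
The ash layer sits at annual layer 630 from the deep end, so 1764 − 630 = 1134 annual layers formed after it.
1134 − 9 false = 1125 true annual layers after the ash layer.
1906 − 1125 = 781 CE.

781 CE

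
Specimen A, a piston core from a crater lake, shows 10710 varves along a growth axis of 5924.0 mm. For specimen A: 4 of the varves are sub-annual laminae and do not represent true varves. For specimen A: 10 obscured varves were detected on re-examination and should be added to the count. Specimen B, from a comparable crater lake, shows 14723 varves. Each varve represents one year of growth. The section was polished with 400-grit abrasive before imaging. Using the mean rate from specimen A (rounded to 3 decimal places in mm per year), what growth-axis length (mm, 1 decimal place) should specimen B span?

Specimen A: correcting the raw count gives 10710 − 4 + 10 = 10716 true varves.
A: 5924.0 mm over 10716 years gives 5924.0 / 10716 ≈ 0.553 mm/yr.
B's length ≈ 0.553 × 14723 = 8141.8 mm.

8141.8 mm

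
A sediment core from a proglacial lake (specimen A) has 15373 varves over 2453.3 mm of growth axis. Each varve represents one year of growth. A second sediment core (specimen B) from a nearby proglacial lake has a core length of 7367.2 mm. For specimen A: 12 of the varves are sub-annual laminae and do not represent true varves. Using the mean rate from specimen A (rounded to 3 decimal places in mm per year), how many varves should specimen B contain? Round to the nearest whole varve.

Specimen A: adjusted count: 15373 − 12 = 15361 varves.
A: Mean rate = 2453.3 mm / 15361 years ≈ 0.160 mm/yr.
Specimen B: 7367.2 mm / 0.160 mm per year = 46045.00 years ≈ 46045 varves.

46045 varves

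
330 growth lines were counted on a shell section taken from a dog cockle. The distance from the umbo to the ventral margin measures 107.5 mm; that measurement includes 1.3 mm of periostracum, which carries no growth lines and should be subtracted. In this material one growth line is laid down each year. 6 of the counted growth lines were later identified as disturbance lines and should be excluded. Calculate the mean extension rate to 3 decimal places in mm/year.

Adjusted count: 330 − 6 = 324 growth lines.
Net length = 107.5 − 1.3 = 106.2 mm.
Extension rate ≈ 106.2 / 324 = 0.328 mm/year.

0.328 mm/year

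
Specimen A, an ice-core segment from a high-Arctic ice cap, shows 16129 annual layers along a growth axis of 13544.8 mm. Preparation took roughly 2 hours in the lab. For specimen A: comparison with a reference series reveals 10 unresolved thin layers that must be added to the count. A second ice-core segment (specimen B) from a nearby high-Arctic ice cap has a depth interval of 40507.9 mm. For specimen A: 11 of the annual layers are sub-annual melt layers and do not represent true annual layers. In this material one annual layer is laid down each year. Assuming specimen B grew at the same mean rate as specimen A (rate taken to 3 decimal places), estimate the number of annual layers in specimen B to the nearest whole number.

Specimen A: after corrections the count is 16129 − 11 + 10 = 16128 annual layers.
A: Extension rate ≈ 13544.8 / 16128 = 0.840 mm/yr.
Specimen B: 40507.9 mm / 0.840 mm per year = 48223.69 years ≈ 48224 annual layers.

48224 annual layers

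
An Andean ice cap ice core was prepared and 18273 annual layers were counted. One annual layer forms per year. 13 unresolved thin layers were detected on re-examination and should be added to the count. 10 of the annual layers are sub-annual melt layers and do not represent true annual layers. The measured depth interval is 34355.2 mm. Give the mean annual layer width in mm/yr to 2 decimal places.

1.88 mm/yr

Adjusted count: 18273 − 10 + 13 = 18276 annual layers.
Mean rate = 34355.2 mm / 18276 years ≈ 1.88 mm/yr.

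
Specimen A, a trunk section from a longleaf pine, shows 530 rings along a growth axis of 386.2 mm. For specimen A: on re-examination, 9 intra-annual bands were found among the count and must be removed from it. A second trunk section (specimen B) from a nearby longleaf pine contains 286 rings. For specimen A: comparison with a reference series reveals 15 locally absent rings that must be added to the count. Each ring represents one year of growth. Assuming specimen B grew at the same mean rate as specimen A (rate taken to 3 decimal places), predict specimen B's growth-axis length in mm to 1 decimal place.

206.2 mm

Specimen A: true ring count = 530 − 9 + 15 = 536.
A: 386.2 mm over 536 years gives 386.2 / 536 ≈ 0.721 mm per year.
B's length ≈ 0.721 × 286 = 206.2 mm.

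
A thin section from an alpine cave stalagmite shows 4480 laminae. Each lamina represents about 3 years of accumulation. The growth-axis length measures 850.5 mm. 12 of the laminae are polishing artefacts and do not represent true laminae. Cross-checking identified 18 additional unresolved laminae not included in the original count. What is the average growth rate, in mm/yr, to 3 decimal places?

0.063 mm/yr

Adjusted count: 4480 − 12 + 18 = 4486 laminae.
Multiplying by 3 years per lamina: 4486 × 3 = 13458 years.
Mean rate = 850.5 mm / 13458 years ≈ 0.063 mm/yr.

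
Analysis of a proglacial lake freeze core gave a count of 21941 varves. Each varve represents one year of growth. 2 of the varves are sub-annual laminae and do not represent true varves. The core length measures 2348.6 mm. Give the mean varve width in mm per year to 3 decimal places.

0.107 mm per year

After corrections the count is 21941 − 2 = 21939 varves.
Mean rate = 2348.6 mm / 21939 years ≈ 0.107 mm per year.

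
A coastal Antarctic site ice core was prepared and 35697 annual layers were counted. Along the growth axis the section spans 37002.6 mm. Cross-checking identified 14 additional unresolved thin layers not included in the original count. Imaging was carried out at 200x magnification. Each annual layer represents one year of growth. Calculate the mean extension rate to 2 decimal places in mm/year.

True annual layer count = 35697 + 14 = 35711.
37002.6 mm over 35711 years gives 37002.6 / 35711 ≈ 1.04 mm/year.

1.04 mm/year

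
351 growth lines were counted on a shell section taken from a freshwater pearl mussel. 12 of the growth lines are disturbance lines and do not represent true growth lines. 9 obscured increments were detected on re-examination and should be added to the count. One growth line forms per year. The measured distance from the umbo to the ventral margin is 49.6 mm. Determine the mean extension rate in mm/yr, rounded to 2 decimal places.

Correcting the raw count gives 351 − 12 + 9 = 348 true growth lines.
Extension rate ≈ 49.6 / 348 = 0.14 mm/yr.

0.14 mm/yr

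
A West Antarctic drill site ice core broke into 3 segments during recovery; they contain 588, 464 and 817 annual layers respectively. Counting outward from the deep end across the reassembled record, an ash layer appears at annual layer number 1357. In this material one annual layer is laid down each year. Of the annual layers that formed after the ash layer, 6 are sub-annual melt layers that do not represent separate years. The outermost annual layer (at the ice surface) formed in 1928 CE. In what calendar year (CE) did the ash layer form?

1422 CE

Total annual layers = 588 + 464 + 817 = 1869.
The ash layer sits at annual layer 1357 from the deep end, so 1869 − 1357 = 512 annual layers formed after it.
Excluding 6 false annual layers: 512 − 6 = 506.
The annual layer at the ice surface is 1928 CE, so the ash layer dates to 1928 − 506 = 1422 CE.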